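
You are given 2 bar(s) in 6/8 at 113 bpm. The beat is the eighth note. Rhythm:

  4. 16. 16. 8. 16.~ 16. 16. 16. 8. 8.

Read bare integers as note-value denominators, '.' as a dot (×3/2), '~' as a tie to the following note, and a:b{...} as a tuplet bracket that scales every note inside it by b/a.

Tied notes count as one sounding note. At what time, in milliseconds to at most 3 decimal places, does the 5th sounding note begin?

note 5 onset = 6b = 3185.841ms

1. 0.0ms @ 0 + 1592.92ms (3)
2. 1592.92ms @ 3 + 398.23ms (3/4)
3. 1991.15ms @ 15/4 + 398.23ms (3/4)
4. 2389.381ms @ 9/2 + 796.46ms (3/2)
5. 3185.841ms @ 6 + 796.46ms (3/2)
6. 3982.301ms @ 15/2 + 398.23ms (3/4)
7. 4380.531ms @ 33/4 + 398.23ms (3/4)
8. 4778.761ms @ 9 + 796.46ms (3/2)
9. 5575.221ms @ 21/2 + 796.46ms (3/2)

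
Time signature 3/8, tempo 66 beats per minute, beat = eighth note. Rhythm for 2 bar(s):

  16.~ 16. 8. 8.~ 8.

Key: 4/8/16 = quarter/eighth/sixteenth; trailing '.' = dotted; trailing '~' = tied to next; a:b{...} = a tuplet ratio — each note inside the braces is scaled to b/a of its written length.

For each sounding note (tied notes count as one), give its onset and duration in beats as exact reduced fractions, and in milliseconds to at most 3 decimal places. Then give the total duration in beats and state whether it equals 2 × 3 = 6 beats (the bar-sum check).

1) 0.0ms=0b +1363.636ms=3/2b
2) 1363.636ms=3/2b +1363.636ms=3/2b
3) 2727.273ms=3b +2727.273ms=3b
Σ=6b of 6 (66bpm 3/8) — PASS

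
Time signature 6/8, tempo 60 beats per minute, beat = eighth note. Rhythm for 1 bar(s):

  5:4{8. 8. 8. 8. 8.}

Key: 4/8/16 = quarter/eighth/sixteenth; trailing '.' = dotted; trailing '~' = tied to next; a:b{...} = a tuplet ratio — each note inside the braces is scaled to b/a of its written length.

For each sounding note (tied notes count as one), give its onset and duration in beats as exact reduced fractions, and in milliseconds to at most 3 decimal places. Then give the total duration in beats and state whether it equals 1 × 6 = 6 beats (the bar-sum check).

1) 0.0ms=0b +1200.0ms=6/5b
2) 1200.0ms=6/5b +1200.0ms=6/5b
3) 2400.0ms=12/5b +1200.0ms=6/5b
4) 3600.0ms=18/5b +1200.0ms=6/5b
5) 4800.0ms=24/5b +1200.0ms=6/5b
Σ=6b of 6 (60bpm 6/8) — PASS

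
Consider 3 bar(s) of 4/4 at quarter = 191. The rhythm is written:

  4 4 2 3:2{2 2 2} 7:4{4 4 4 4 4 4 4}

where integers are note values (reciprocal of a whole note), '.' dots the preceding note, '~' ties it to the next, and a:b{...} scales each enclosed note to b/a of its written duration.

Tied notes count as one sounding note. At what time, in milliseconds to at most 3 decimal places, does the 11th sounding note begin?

1. 0.0ms @ 0 + 314.136ms (1)
2. 314.136ms @ 1 + 314.136ms (1)
3. 628.272ms @ 2 + 628.272ms (2)
4. 1256.545ms @ 4 + 418.848ms (4/3)
5. 1675.393ms @ 16/3 + 418.848ms (4/3)
6. 2094.241ms @ 20/3 + 418.848ms (4/3)
7. 2513.089ms @ 8 + 179.506ms (4/7)
8. 2692.595ms @ 60/7 + 179.506ms (4/7)
9. 2872.102ms @ 64/7 + 179.506ms (4/7)
10. 3051.608ms @ 68/7 + 179.506ms (4/7)
11. 3231.114ms @ 72/7 + 179.506ms (4/7)
12. 3410.621ms @ 76/7 + 179.506ms (4/7)
13. 3590.127ms @ 80/7 + 179.506ms (4/7)

note 11 onset = 72/7b = 3231.114ms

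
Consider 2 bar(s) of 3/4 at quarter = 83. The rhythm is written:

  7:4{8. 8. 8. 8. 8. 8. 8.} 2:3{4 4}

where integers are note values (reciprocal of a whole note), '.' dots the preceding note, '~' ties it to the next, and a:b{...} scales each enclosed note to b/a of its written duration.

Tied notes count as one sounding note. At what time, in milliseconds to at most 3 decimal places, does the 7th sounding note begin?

note 7 onset = 18/7b = 1858.864ms

1. 0.0ms @ 0 + 309.811ms (3/7)
2. 309.811ms @ 3/7 + 309.811ms (3/7)
3. 619.621ms @ 6/7 + 309.811ms (3/7)
4. 929.432ms @ 9/7 + 309.811ms (3/7)
5. 1239.243ms @ 12/7 + 309.811ms (3/7)
6. 1549.053ms @ 15/7 + 309.811ms (3/7)
7. 1858.864ms @ 18/7 + 309.811ms (3/7)
8. 2168.675ms @ 3 + 1084.337ms (3/2)
9. 3253.012ms @ 9/2 + 1084.337ms (3/2)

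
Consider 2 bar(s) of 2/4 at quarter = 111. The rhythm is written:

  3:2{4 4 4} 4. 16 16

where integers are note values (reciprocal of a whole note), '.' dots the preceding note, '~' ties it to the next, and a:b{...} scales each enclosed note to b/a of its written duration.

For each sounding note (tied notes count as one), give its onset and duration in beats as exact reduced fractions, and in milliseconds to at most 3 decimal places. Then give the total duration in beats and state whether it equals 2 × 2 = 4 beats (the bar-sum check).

1) 0.0ms=0b +360.36ms=2/3b
2) 360.36ms=2/3b +360.36ms=2/3b
3) 720.721ms=4/3b +360.36ms=2/3b
4) 1081.081ms=2b +810.811ms=3/2b
5) 1891.892ms=7/2b +135.135ms=1/4b
6) 2027.027ms=15/4b +135.135ms=1/4b
Σ=4b of 4 (111bpm 2/4) — PASS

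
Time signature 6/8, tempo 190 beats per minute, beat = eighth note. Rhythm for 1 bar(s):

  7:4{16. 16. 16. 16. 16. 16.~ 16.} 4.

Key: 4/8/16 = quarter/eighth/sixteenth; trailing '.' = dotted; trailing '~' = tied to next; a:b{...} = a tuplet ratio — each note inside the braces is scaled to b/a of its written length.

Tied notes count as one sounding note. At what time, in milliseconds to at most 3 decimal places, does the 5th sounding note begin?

1. 0.0ms @ 0 + 135.338ms (3/7)
2. 135.338ms @ 3/7 + 135.338ms (3/7)
3. 270.677ms @ 6/7 + 135.338ms (3/7)
4. 406.015ms @ 9/7 + 135.338ms (3/7)
5. 541.353ms @ 12/7 + 135.338ms (3/7)
6. 676.692ms @ 15/7 + 270.677ms (6/7)
7. 947.368ms @ 3 + 947.368ms (3)

note 5 onset = 12/7b = 541.353ms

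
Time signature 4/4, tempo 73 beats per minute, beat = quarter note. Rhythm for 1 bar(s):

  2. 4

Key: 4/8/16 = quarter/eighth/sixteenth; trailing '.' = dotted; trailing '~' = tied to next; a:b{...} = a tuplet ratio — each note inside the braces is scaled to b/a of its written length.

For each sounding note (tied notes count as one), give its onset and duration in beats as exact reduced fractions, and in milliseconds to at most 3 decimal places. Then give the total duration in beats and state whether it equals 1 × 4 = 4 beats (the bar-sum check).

1) 0.0ms=0b +2465.753ms=3b
2) 2465.753ms=3b +821.918ms=1b
Σ=4b of 4 (73bpm 4/4) — PASS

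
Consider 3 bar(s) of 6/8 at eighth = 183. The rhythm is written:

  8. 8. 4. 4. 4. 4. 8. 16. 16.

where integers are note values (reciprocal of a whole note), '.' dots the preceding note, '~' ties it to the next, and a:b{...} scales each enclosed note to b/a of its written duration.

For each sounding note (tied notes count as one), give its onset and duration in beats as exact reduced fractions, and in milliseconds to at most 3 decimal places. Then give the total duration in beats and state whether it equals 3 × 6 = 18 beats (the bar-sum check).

1) 0.0ms=0b +491.803ms=3/2b
2) 491.803ms=3/2b +491.803ms=3/2b
3) 983.607ms=3b +983.607ms=3b
4) 1967.213ms=6b +983.607ms=3b
5) 2950.82ms=9b +983.607ms=3b
6) 3934.426ms=12b +983.607ms=3b
7) 4918.033ms=15b +491.803ms=3/2b
8) 5409.836ms=33/2b +245.902ms=3/4b
9) 5655.738ms=69/4b +245.902ms=3/4b
Σ=18b of 18 (183bpm 6/8) — PASS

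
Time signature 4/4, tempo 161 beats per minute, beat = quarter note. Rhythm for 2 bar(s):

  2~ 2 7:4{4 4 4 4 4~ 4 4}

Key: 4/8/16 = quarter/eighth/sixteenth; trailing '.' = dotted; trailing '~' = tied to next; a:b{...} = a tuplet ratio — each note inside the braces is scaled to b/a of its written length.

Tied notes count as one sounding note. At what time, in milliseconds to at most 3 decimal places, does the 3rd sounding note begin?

1. 0.0ms @ 0 + 1490.683ms (4)
2. 1490.683ms @ 4 + 212.955ms (4/7)
3. 1703.638ms @ 32/7 + 212.955ms (4/7)
4. 1916.593ms @ 36/7 + 212.955ms (4/7)
5. 2129.547ms @ 40/7 + 212.955ms (4/7)
6. 2342.502ms @ 44/7 + 425.909ms (8/7)
7. 2768.412ms @ 52/7 + 212.955ms (4/7)

note 3 onset = 32/7b = 1703.638ms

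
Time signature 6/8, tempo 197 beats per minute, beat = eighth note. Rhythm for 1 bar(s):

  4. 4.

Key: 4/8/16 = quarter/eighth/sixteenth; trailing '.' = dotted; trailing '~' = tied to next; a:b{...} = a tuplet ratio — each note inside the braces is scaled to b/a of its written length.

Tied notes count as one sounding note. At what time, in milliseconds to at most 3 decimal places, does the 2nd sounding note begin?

1. 0.0ms @ 0 + 913.706ms (3)
2. 913.706ms @ 3 + 913.706ms (3)

note 2 onset = 3b = 913.706ms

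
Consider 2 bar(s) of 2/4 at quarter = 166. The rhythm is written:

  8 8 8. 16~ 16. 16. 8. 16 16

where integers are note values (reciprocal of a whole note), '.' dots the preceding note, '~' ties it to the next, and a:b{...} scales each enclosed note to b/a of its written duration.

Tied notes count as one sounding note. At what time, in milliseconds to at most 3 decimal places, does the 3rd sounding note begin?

note 3 onset = 1b = 361.446ms

1. 0.0ms @ 0 + 180.723ms (1/2)
2. 180.723ms @ 1/2 + 180.723ms (1/2)
3. 361.446ms @ 1 + 271.084ms (3/4)
4. 632.53ms @ 7/4 + 225.904ms (5/8)
5. 858.434ms @ 19/8 + 135.542ms (3/8)
6. 993.976ms @ 11/4 + 271.084ms (3/4)
7. 1265.06ms @ 7/2 + 90.361ms (1/4)
8. 1355.422ms @ 15/4 + 90.361ms (1/4)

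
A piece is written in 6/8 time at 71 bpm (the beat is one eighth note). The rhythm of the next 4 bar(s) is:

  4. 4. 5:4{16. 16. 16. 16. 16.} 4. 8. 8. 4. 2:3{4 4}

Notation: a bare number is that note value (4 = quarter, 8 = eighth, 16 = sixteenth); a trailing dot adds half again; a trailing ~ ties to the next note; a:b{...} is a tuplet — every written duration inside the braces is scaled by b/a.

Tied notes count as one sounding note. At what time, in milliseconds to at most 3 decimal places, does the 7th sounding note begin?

1. 0.0ms @ 0 + 2535.211ms (3)
2. 2535.211ms @ 3 + 2535.211ms (3)
3. 5070.423ms @ 6 + 507.042ms (3/5)
4. 5577.465ms @ 33/5 + 507.042ms (3/5)
5. 6084.507ms @ 36/5 + 507.042ms (3/5)
6. 6591.549ms @ 39/5 + 507.042ms (3/5)
7. 7098.592ms @ 42/5 + 507.042ms (3/5)
8. 7605.634ms @ 9 + 2535.211ms (3)
9. 10140.845ms @ 12 + 1267.606ms (3/2)
10. 11408.451ms @ 27/2 + 1267.606ms (3/2)
11. 12676.056ms @ 15 + 2535.211ms (3)
12. 15211.268ms @ 18 + 2535.211ms (3)
13. 17746.479ms @ 21 + 2535.211ms (3)

note 7 onset = 42/5b = 7098.592ms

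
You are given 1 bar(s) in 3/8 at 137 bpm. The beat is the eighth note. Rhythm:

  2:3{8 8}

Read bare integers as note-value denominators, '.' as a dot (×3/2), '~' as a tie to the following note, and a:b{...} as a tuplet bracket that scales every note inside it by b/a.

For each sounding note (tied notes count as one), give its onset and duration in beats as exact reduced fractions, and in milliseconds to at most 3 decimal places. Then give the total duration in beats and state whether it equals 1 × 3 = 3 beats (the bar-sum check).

1) 0.0ms=0b +656.934ms=3/2b
2) 656.934ms=3/2b +656.934ms=3/2b
Σ=3b of 3 (137bpm 3/8) — PASS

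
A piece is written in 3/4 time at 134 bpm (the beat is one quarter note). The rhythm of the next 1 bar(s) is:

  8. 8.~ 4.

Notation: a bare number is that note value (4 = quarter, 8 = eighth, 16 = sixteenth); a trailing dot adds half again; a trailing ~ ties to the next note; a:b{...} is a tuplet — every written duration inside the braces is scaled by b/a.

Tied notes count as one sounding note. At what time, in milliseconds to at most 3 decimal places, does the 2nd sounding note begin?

note 2 onset = 3/4b = 335.821ms

1. 0.0ms @ 0 + 335.821ms (3/4)
2. 335.821ms @ 3/4 + 1007.463ms (9/4)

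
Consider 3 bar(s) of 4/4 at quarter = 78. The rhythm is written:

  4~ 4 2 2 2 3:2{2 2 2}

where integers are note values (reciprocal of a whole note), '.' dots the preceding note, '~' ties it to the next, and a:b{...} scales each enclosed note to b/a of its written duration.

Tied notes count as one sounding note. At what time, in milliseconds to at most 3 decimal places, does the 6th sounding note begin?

note 6 onset = 28/3b = 7179.487ms

1. 0.0ms @ 0 + 1538.462ms (2)
2. 1538.462ms @ 2 + 1538.462ms (2)
3. 3076.923ms @ 4 + 1538.462ms (2)
4. 4615.385ms @ 6 + 1538.462ms (2)
5. 6153.846ms @ 8 + 1025.641ms (4/3)
6. 7179.487ms @ 28/3 + 1025.641ms (4/3)
7. 8205.128ms @ 32/3 + 1025.641ms (4/3)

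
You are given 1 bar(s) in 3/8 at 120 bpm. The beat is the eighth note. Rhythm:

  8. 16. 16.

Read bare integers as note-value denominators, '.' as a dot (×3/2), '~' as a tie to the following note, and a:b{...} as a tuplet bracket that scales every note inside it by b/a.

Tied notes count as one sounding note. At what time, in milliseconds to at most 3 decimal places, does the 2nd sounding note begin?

note 2 onset = 3/2b = 750.0ms

1. 0.0ms @ 0 + 750.0ms (3/2)
2. 750.0ms @ 3/2 + 375.0ms (3/4)
3. 1125.0ms @ 9/4 + 375.0ms (3/4)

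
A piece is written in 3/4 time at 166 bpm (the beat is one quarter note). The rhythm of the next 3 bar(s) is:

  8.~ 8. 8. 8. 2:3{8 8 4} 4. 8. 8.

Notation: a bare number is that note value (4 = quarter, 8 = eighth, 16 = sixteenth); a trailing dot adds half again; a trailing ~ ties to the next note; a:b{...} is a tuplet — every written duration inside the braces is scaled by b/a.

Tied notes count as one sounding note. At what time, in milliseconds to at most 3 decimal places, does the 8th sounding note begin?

note 8 onset = 15/2b = 2710.843ms

1. 0.0ms @ 0 + 542.169ms (3/2)
2. 542.169ms @ 3/2 + 271.084ms (3/4)
3. 813.253ms @ 9/4 + 271.084ms (3/4)
4. 1084.337ms @ 3 + 271.084ms (3/4)
5. 1355.422ms @ 15/4 + 271.084ms (3/4)
6. 1626.506ms @ 9/2 + 542.169ms (3/2)
7. 2168.675ms @ 6 + 542.169ms (3/2)
8. 2710.843ms @ 15/2 + 271.084ms (3/4)
9. 2981.928ms @ 33/4 + 271.084ms (3/4)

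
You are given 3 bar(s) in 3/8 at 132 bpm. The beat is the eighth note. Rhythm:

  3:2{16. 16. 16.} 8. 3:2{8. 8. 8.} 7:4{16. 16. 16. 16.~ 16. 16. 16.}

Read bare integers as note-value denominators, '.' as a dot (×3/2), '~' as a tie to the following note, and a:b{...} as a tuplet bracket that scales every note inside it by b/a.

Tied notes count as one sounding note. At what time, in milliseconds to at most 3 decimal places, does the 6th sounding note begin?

1. 0.0ms @ 0 + 227.273ms (1/2)
2. 227.273ms @ 1/2 + 227.273ms (1/2)
3. 454.545ms @ 1 + 227.273ms (1/2)
4. 681.818ms @ 3/2 + 681.818ms (3/2)
5. 1363.636ms @ 3 + 454.545ms (1)
6. 1818.182ms @ 4 + 454.545ms (1)
7. 2272.727ms @ 5 + 454.545ms (1)
8. 2727.273ms @ 6 + 194.805ms (3/7)
9. 2922.078ms @ 45/7 + 194.805ms (3/7)
10. 3116.883ms @ 48/7 + 194.805ms (3/7)
11. 3311.688ms @ 51/7 + 389.61ms (6/7)
12. 3701.299ms @ 57/7 + 194.805ms (3/7)
13. 3896.104ms @ 60/7 + 194.805ms (3/7)

note 6 onset = 4b = 1818.182ms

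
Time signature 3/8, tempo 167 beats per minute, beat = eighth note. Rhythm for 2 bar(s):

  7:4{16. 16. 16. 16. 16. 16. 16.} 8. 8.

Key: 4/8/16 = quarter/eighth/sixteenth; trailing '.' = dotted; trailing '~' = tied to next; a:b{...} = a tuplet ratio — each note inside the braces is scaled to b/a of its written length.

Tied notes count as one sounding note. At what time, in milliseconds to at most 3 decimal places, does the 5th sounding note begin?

1. 0.0ms @ 0 + 153.978ms (3/7)
2. 153.978ms @ 3/7 + 153.978ms (3/7)
3. 307.956ms @ 6/7 + 153.978ms (3/7)
4. 461.933ms @ 9/7 + 153.978ms (3/7)
5. 615.911ms @ 12/7 + 153.978ms (3/7)
6. 769.889ms @ 15/7 + 153.978ms (3/7)
7. 923.867ms @ 18/7 + 153.978ms (3/7)
8. 1077.844ms @ 3 + 538.922ms (3/2)
9. 1616.766ms @ 9/2 + 538.922ms (3/2)

note 5 onset = 12/7b = 615.911ms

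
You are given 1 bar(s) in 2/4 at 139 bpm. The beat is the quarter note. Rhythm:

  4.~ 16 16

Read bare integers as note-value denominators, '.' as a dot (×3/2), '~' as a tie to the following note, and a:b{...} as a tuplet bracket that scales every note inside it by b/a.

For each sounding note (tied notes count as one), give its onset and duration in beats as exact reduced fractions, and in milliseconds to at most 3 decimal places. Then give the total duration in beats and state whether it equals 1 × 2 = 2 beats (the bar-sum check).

1) 0.0ms=0b +755.396ms=7/4b
2) 755.396ms=7/4b +107.914ms=1/4b
Σ=2b of 2 (139bpm 2/4) — PASS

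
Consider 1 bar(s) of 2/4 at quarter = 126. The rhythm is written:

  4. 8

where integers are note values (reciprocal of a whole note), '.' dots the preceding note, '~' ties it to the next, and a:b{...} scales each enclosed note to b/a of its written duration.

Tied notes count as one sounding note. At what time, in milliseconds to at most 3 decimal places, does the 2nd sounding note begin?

note 2 onset = 3/2b = 714.286ms

1. 0.0ms @ 0 + 714.286ms (3/2)
2. 714.286ms @ 3/2 + 238.095ms (1/2)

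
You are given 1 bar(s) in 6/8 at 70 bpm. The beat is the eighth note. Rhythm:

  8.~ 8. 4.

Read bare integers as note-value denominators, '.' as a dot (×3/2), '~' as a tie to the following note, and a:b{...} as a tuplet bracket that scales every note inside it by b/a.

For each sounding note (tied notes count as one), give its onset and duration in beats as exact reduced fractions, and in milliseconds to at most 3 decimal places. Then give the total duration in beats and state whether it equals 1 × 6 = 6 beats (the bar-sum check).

1) 0.0ms=0b +2571.429ms=3b
2) 2571.429ms=3b +2571.429ms=3b
Σ=6b of 6 (70bpm 6/8) — PASS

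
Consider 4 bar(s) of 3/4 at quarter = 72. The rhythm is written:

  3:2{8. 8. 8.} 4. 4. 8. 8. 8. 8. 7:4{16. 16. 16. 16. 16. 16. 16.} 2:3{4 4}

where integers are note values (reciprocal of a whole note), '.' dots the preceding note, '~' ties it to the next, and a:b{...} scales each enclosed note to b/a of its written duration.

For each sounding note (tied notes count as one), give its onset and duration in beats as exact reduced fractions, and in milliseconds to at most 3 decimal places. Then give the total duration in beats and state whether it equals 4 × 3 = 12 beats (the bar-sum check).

1) 0.0ms=0b +416.667ms=1/2b
2) 416.667ms=1/2b +416.667ms=1/2b
3) 833.333ms=1b +416.667ms=1/2b
4) 1250.0ms=3/2b +1250.0ms=3/2b
5) 2500.0ms=3b +1250.0ms=3/2b
6) 3750.0ms=9/2b +625.0ms=3/4b
7) 4375.0ms=21/4b +625.0ms=3/4b
8) 5000.0ms=6b +625.0ms=3/4b
9) 5625.0ms=27/4b +625.0ms=3/4b
10) 6250.0ms=15/2b +178.571ms=3/14b
11) 6428.571ms=54/7b +178.571ms=3/14b
12) 6607.143ms=111/14b +178.571ms=3/14b
13) 6785.714ms=57/7b +178.571ms=3/14b
14) 6964.286ms=117/14b +178.571ms=3/14b
15) 7142.857ms=60/7b +178.571ms=3/14b
16) 7321.429ms=123/14b +178.571ms=3/14b
17) 7500.0ms=9b +1250.0ms=3/2b
18) 8750.0ms=21/2b +1250.0ms=3/2b
Σ=12b of 12 (72bpm 3/4) — PASS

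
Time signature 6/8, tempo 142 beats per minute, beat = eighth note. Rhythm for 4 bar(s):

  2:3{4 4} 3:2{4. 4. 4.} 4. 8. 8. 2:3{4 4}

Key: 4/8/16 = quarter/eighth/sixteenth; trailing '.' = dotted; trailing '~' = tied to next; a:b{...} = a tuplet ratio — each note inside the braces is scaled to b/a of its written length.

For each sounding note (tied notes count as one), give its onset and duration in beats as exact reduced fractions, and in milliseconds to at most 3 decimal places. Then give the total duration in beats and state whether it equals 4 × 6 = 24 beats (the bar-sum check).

1) 0.0ms=0b +1267.606ms=3b
2) 1267.606ms=3b +1267.606ms=3b
3) 2535.211ms=6b +845.07ms=2b
4) 3380.282ms=8b +845.07ms=2b
5) 4225.352ms=10b +845.07ms=2b
6) 5070.423ms=12b +1267.606ms=3b
7) 6338.028ms=15b +633.803ms=3/2b
8) 6971.831ms=33/2b +633.803ms=3/2b
9) 7605.634ms=18b +1267.606ms=3b
10) 8873.239ms=21b +1267.606ms=3b
Σ=24b of 24 (142bpm 6/8) — PASS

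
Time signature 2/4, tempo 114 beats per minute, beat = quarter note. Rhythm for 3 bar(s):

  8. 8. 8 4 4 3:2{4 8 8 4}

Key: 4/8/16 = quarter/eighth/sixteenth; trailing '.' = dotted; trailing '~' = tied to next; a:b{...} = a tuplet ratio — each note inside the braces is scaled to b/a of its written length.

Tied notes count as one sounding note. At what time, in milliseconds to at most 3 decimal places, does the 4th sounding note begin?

note 4 onset = 2b = 1052.632ms

1. 0.0ms @ 0 + 394.737ms (3/4)
2. 394.737ms @ 3/4 + 394.737ms (3/4)
3. 789.474ms @ 3/2 + 263.158ms (1/2)
4. 1052.632ms @ 2 + 526.316ms (1)
5. 1578.947ms @ 3 + 526.316ms (1)
6. 2105.263ms @ 4 + 350.877ms (2/3)
7. 2456.14ms @ 14/3 + 175.439ms (1/3)
8. 2631.579ms @ 5 + 175.439ms (1/3)
9. 2807.018ms @ 16/3 + 350.877ms (2/3)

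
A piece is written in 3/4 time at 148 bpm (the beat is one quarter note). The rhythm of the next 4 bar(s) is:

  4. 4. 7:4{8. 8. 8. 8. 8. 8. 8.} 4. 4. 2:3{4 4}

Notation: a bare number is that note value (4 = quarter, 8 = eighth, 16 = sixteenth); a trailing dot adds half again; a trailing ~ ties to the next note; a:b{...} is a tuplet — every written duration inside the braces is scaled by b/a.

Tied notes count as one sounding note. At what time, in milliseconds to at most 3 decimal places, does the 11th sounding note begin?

note 11 onset = 15/2b = 3040.541ms

1. 0.0ms @ 0 + 608.108ms (3/2)
2. 608.108ms @ 3/2 + 608.108ms (3/2)
3. 1216.216ms @ 3 + 173.745ms (3/7)
4. 1389.961ms @ 24/7 + 173.745ms (3/7)
5. 1563.707ms @ 27/7 + 173.745ms (3/7)
6. 1737.452ms @ 30/7 + 173.745ms (3/7)
7. 1911.197ms @ 33/7 + 173.745ms (3/7)
8. 2084.942ms @ 36/7 + 173.745ms (3/7)
9. 2258.687ms @ 39/7 + 173.745ms (3/7)
10. 2432.432ms @ 6 + 608.108ms (3/2)
11. 3040.541ms @ 15/2 + 608.108ms (3/2)
12. 3648.649ms @ 9 + 608.108ms (3/2)
13. 4256.757ms @ 21/2 + 608.108ms (3/2)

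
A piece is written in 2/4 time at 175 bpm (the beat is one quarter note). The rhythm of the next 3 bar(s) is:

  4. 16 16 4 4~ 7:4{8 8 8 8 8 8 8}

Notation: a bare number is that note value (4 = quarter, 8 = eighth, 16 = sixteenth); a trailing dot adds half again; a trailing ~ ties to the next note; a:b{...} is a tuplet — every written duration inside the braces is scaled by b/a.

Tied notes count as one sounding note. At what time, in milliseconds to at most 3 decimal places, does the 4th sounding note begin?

note 4 onset = 2b = 685.714ms

1. 0.0ms @ 0 + 514.286ms (3/2)
2. 514.286ms @ 3/2 + 85.714ms (1/4)
3. 600.0ms @ 7/4 + 85.714ms (1/4)
4. 685.714ms @ 2 + 342.857ms (1)
5. 1028.571ms @ 3 + 440.816ms (9/7)
6. 1469.388ms @ 30/7 + 97.959ms (2/7)
7. 1567.347ms @ 32/7 + 97.959ms (2/7)
8. 1665.306ms @ 34/7 + 97.959ms (2/7)
9. 1763.265ms @ 36/7 + 97.959ms (2/7)
10. 1861.224ms @ 38/7 + 97.959ms (2/7)
11. 1959.184ms @ 40/7 + 97.959ms (2/7)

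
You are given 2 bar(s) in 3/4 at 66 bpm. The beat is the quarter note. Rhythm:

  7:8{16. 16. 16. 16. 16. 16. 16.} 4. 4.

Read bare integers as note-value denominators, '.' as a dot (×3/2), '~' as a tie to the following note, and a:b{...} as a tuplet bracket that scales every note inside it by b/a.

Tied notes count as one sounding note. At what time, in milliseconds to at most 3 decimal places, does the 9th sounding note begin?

note 9 onset = 9/2b = 4090.909ms

1. 0.0ms @ 0 + 389.61ms (3/7)
2. 389.61ms @ 3/7 + 389.61ms (3/7)
3. 779.221ms @ 6/7 + 389.61ms (3/7)
4. 1168.831ms @ 9/7 + 389.61ms (3/7)
5. 1558.442ms @ 12/7 + 389.61ms (3/7)
6. 1948.052ms @ 15/7 + 389.61ms (3/7)
7. 2337.662ms @ 18/7 + 389.61ms (3/7)
8. 2727.273ms @ 3 + 1363.636ms (3/2)
9. 4090.909ms @ 9/2 + 1363.636ms (3/2)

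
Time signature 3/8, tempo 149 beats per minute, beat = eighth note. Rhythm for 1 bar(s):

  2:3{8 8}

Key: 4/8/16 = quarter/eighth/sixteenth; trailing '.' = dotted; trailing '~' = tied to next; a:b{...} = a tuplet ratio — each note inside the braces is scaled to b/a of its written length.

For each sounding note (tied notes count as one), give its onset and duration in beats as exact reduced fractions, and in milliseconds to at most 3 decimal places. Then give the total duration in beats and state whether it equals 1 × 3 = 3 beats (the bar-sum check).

1) 0.0ms=0b +604.027ms=3/2b
2) 604.027ms=3/2b +604.027ms=3/2b
Σ=3b of 3 (149bpm 3/8) — PASS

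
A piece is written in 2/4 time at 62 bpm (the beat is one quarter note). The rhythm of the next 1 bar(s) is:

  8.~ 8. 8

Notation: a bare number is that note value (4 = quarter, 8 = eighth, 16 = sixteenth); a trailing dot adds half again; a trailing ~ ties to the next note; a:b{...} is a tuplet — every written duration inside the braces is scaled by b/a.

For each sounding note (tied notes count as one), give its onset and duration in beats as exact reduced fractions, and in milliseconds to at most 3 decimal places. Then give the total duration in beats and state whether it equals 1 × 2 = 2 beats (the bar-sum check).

1) 0.0ms=0b +1451.613ms=3/2b
2) 1451.613ms=3/2b +483.871ms=1/2b
Σ=2b of 2 (62bpm 2/4) — PASS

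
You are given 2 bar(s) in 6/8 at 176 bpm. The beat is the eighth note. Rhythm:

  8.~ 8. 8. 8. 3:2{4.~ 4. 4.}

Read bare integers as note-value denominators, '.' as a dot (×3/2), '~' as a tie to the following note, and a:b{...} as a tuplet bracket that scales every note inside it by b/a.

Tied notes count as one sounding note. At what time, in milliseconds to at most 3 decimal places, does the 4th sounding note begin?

note 4 onset = 6b = 2045.455ms

1. 0.0ms @ 0 + 1022.727ms (3)
2. 1022.727ms @ 3 + 511.364ms (3/2)
3. 1534.091ms @ 9/2 + 511.364ms (3/2)
4. 2045.455ms @ 6 + 1363.636ms (4)
5. 3409.091ms @ 10 + 681.818ms (2)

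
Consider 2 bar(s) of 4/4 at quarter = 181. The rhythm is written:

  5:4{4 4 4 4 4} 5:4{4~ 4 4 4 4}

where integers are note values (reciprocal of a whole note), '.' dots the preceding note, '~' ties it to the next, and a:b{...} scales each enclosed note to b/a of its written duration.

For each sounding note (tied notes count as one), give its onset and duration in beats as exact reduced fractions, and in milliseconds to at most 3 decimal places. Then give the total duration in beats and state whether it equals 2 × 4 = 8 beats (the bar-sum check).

1) 0.0ms=0b +265.193ms=4/5b
2) 265.193ms=4/5b +265.193ms=4/5b
3) 530.387ms=8/5b +265.193ms=4/5b
4) 795.58ms=12/5b +265.193ms=4/5b
5) 1060.773ms=16/5b +265.193ms=4/5b
6) 1325.967ms=4b +530.387ms=8/5b
7) 1856.354ms=28/5b +265.193ms=4/5b
8) 2121.547ms=32/5b +265.193ms=4/5b
9) 2386.74ms=36/5b +265.193ms=4/5b
Σ=8b of 8 (181bpm 4/4) — PASS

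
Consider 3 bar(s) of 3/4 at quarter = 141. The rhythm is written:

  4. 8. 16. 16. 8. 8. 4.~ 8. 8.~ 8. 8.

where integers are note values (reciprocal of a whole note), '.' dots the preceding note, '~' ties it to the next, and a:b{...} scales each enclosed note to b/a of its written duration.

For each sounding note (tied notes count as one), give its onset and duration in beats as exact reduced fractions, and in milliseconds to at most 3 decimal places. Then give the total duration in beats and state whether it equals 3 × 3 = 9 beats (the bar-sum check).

1) 0.0ms=0b +638.298ms=3/2b
2) 638.298ms=3/2b +319.149ms=3/4b
3) 957.447ms=9/4b +159.574ms=3/8b
4) 1117.021ms=21/8b +159.574ms=3/8b
5) 1276.596ms=3b +319.149ms=3/4b
6) 1595.745ms=15/4b +319.149ms=3/4b
7) 1914.894ms=9/2b +957.447ms=9/4b
8) 2872.34ms=27/4b +638.298ms=3/2b
9) 3510.638ms=33/4b +319.149ms=3/4b
Σ=9b of 9 (141bpm 3/4) — PASS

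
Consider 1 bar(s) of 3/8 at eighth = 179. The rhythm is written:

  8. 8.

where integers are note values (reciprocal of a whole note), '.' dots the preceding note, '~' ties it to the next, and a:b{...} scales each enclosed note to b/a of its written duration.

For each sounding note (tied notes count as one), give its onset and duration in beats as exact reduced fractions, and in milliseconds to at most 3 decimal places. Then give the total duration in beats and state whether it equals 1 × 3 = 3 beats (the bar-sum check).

1) 0.0ms=0b +502.793ms=3/2b
2) 502.793ms=3/2b +502.793ms=3/2b
Σ=3b of 3 (179bpm 3/8) — PASS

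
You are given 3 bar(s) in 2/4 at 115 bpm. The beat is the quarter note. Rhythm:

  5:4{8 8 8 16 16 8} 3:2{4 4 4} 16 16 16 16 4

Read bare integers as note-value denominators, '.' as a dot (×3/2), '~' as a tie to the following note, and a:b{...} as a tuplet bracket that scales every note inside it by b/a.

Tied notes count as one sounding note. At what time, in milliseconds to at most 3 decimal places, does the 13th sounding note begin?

1. 0.0ms @ 0 + 208.696ms (2/5)
2. 208.696ms @ 2/5 + 208.696ms (2/5)
3. 417.391ms @ 4/5 + 208.696ms (2/5)
4. 626.087ms @ 6/5 + 104.348ms (1/5)
5. 730.435ms @ 7/5 + 104.348ms (1/5)
6. 834.783ms @ 8/5 + 208.696ms (2/5)
7. 1043.478ms @ 2 + 347.826ms (2/3)
8. 1391.304ms @ 8/3 + 347.826ms (2/3)
9. 1739.13ms @ 10/3 + 347.826ms (2/3)
10. 2086.957ms @ 4 + 130.435ms (1/4)
11. 2217.391ms @ 17/4 + 130.435ms (1/4)
12. 2347.826ms @ 9/2 + 130.435ms (1/4)
13. 2478.261ms @ 19/4 + 130.435ms (1/4)
14. 2608.696ms @ 5 + 521.739ms (1)

note 13 onset = 19/4b = 2478.261ms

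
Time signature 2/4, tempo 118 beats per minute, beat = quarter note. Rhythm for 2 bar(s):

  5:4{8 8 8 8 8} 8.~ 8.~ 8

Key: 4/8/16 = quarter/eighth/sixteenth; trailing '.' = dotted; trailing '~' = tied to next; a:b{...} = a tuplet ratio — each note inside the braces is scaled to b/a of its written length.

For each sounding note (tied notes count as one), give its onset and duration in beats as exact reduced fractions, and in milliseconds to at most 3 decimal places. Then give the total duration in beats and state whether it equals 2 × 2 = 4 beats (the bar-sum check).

1) 0.0ms=0b +203.39ms=2/5b
2) 203.39ms=2/5b +203.39ms=2/5b
3) 406.78ms=4/5b +203.39ms=2/5b
4) 610.169ms=6/5b +203.39ms=2/5b
5) 813.559ms=8/5b +203.39ms=2/5b
6) 1016.949ms=2b +1016.949ms=2b
Σ=4b of 4 (118bpm 2/4) — PASS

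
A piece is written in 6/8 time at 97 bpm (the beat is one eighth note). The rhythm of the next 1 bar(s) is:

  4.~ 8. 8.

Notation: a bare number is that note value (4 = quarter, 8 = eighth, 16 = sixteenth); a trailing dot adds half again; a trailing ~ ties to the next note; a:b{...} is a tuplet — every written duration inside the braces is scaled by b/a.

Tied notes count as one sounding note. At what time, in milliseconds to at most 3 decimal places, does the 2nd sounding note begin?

note 2 onset = 9/2b = 2783.505ms

1. 0.0ms @ 0 + 2783.505ms (9/2)
2. 2783.505ms @ 9/2 + 927.835ms (3/2)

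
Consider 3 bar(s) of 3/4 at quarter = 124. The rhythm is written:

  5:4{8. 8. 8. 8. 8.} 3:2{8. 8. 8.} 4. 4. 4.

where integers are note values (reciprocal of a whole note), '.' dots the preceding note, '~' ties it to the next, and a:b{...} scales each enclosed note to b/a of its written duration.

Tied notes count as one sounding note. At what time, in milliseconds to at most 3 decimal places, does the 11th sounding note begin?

note 11 onset = 15/2b = 3629.032ms

1. 0.0ms @ 0 + 290.323ms (3/5)
2. 290.323ms @ 3/5 + 290.323ms (3/5)
3. 580.645ms @ 6/5 + 290.323ms (3/5)
4. 870.968ms @ 9/5 + 290.323ms (3/5)
5. 1161.29ms @ 12/5 + 290.323ms (3/5)
6. 1451.613ms @ 3 + 241.935ms (1/2)
7. 1693.548ms @ 7/2 + 241.935ms (1/2)
8. 1935.484ms @ 4 + 241.935ms (1/2)
9. 2177.419ms @ 9/2 + 725.806ms (3/2)
10. 2903.226ms @ 6 + 725.806ms (3/2)
11. 3629.032ms @ 15/2 + 725.806ms (3/2)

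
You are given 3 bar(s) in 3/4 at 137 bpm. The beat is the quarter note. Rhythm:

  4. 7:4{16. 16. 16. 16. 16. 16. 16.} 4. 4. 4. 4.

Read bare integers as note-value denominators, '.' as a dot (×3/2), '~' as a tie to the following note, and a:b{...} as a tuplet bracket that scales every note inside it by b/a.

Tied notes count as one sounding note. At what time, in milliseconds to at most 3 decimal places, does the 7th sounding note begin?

1. 0.0ms @ 0 + 656.934ms (3/2)
2. 656.934ms @ 3/2 + 93.848ms (3/14)
3. 750.782ms @ 12/7 + 93.848ms (3/14)
4. 844.63ms @ 27/14 + 93.848ms (3/14)
5. 938.478ms @ 15/7 + 93.848ms (3/14)
6. 1032.325ms @ 33/14 + 93.848ms (3/14)
7. 1126.173ms @ 18/7 + 93.848ms (3/14)
8. 1220.021ms @ 39/14 + 93.848ms (3/14)
9. 1313.869ms @ 3 + 656.934ms (3/2)
10. 1970.803ms @ 9/2 + 656.934ms (3/2)
11. 2627.737ms @ 6 + 656.934ms (3/2)
12. 3284.672ms @ 15/2 + 656.934ms (3/2)

note 7 onset = 18/7b = 1126.173ms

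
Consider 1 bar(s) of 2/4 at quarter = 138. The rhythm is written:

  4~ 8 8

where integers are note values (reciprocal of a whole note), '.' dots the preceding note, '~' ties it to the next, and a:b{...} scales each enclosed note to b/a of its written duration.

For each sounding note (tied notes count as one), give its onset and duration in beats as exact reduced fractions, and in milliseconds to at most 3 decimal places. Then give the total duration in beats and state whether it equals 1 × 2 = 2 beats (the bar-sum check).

1) 0.0ms=0b +652.174ms=3/2b
2) 652.174ms=3/2b +217.391ms=1/2b
Σ=2b of 2 (138bpm 2/4) — PASS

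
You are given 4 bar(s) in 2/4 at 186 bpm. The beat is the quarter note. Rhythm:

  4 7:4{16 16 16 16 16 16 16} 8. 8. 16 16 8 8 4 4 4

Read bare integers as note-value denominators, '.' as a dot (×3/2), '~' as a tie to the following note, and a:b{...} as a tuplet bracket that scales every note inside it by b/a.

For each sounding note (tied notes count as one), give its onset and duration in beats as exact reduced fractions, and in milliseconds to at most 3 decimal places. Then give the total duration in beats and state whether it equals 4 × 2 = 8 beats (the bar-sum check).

1) 0.0ms=0b +322.581ms=1b
2) 322.581ms=1b +46.083ms=1/7b
3) 368.664ms=8/7b +46.083ms=1/7b
4) 414.747ms=9/7b +46.083ms=1/7b
5) 460.829ms=10/7b +46.083ms=1/7b
6) 506.912ms=11/7b +46.083ms=1/7b
7) 552.995ms=12/7b +46.083ms=1/7b
8) 599.078ms=13/7b +46.083ms=1/7b
9) 645.161ms=2b +241.935ms=3/4b
10) 887.097ms=11/4b +241.935ms=3/4b
11) 1129.032ms=7/2b +80.645ms=1/4b
12) 1209.677ms=15/4b +80.645ms=1/4b
13) 1290.323ms=4b +161.29ms=1/2b
14) 1451.613ms=9/2b +161.29ms=1/2b
15) 1612.903ms=5b +322.581ms=1b
16) 1935.484ms=6b +322.581ms=1b
17) 2258.065ms=7b +322.581ms=1b
Σ=8b of 8 (186bpm 2/4) — PASS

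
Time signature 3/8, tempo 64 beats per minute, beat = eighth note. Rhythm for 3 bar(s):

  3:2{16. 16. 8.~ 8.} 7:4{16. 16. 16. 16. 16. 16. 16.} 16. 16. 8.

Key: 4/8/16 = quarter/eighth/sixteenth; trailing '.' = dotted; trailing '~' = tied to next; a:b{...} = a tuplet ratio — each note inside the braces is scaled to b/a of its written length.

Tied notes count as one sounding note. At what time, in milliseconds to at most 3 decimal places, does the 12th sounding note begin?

1. 0.0ms @ 0 + 468.75ms (1/2)
2. 468.75ms @ 1/2 + 468.75ms (1/2)
3. 937.5ms @ 1 + 1875.0ms (2)
4. 2812.5ms @ 3 + 401.786ms (3/7)
5. 3214.286ms @ 24/7 + 401.786ms (3/7)
6. 3616.071ms @ 27/7 + 401.786ms (3/7)
7. 4017.857ms @ 30/7 + 401.786ms (3/7)
8. 4419.643ms @ 33/7 + 401.786ms (3/7)
9. 4821.429ms @ 36/7 + 401.786ms (3/7)
10. 5223.214ms @ 39/7 + 401.786ms (3/7)
11. 5625.0ms @ 6 + 703.125ms (3/4)
12. 6328.125ms @ 27/4 + 703.125ms (3/4)
13. 7031.25ms @ 15/2 + 1406.25ms (3/2)

note 12 onset = 27/4b = 6328.125ms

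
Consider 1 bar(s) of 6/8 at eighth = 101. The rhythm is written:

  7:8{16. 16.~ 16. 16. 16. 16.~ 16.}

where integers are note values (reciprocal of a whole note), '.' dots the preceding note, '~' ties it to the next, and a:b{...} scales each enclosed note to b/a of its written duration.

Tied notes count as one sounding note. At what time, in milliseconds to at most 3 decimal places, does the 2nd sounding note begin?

1. 0.0ms @ 0 + 509.194ms (6/7)
2. 509.194ms @ 6/7 + 1018.388ms (12/7)
3. 1527.581ms @ 18/7 + 509.194ms (6/7)
4. 2036.775ms @ 24/7 + 509.194ms (6/7)
5. 2545.969ms @ 30/7 + 1018.388ms (12/7)

note 2 onset = 6/7b = 509.194ms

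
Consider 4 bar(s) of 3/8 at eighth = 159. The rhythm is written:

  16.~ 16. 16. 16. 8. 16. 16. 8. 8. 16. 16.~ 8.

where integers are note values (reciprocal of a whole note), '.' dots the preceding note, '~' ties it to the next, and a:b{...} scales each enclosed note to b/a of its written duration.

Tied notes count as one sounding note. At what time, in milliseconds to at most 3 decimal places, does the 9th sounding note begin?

note 9 onset = 9b = 3396.226ms

1. 0.0ms @ 0 + 566.038ms (3/2)
2. 566.038ms @ 3/2 + 283.019ms (3/4)
3. 849.057ms @ 9/4 + 283.019ms (3/4)
4. 1132.075ms @ 3 + 566.038ms (3/2)
5. 1698.113ms @ 9/2 + 283.019ms (3/4)
6. 1981.132ms @ 21/4 + 283.019ms (3/4)
7. 2264.151ms @ 6 + 566.038ms (3/2)
8. 2830.189ms @ 15/2 + 566.038ms (3/2)
9. 3396.226ms @ 9 + 283.019ms (3/4)
10. 3679.245ms @ 39/4 + 849.057ms (9/4)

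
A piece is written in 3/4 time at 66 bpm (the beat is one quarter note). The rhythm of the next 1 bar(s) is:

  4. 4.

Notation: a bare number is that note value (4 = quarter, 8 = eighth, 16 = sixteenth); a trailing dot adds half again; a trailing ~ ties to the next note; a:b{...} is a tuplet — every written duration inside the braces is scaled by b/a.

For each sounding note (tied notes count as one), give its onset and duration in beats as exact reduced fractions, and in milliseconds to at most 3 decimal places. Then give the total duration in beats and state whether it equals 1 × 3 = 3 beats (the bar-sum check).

1) 0.0ms=0b +1363.636ms=3/2b
2) 1363.636ms=3/2b +1363.636ms=3/2b
Σ=3b of 3 (66bpm 3/4) — PASS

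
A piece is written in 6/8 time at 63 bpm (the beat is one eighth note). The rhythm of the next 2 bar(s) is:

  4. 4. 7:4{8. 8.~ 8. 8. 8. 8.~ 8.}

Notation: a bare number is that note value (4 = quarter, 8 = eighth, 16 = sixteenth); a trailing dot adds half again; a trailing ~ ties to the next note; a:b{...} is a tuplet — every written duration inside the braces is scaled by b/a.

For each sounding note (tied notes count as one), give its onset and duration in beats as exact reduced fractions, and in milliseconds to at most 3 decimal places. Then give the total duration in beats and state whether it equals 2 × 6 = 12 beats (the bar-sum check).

1) 0.0ms=0b +2857.143ms=3b
2) 2857.143ms=3b +2857.143ms=3b
3) 5714.286ms=6b +816.327ms=6/7b
4) 6530.612ms=48/7b +1632.653ms=12/7b
5) 8163.265ms=60/7b +816.327ms=6/7b
6) 8979.592ms=66/7b +816.327ms=6/7b
7) 9795.918ms=72/7b +1632.653ms=12/7b
Σ=12b of 12 (63bpm 6/8) — PASS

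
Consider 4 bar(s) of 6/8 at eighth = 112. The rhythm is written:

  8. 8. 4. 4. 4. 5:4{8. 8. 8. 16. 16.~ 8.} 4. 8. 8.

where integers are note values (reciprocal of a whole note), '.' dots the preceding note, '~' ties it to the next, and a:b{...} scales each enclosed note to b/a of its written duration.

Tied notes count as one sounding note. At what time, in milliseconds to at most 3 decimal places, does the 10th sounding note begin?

1. 0.0ms @ 0 + 803.571ms (3/2)
2. 803.571ms @ 3/2 + 803.571ms (3/2)
3. 1607.143ms @ 3 + 1607.143ms (3)
4. 3214.286ms @ 6 + 1607.143ms (3)
5. 4821.429ms @ 9 + 1607.143ms (3)
6. 6428.571ms @ 12 + 642.857ms (6/5)
7. 7071.429ms @ 66/5 + 642.857ms (6/5)
8. 7714.286ms @ 72/5 + 642.857ms (6/5)
9. 8357.143ms @ 78/5 + 321.429ms (3/5)
10. 8678.571ms @ 81/5 + 964.286ms (9/5)
11. 9642.857ms @ 18 + 1607.143ms (3)
12. 11250.0ms @ 21 + 803.571ms (3/2)
13. 12053.571ms @ 45/2 + 803.571ms (3/2)

note 10 onset = 81/5b = 8678.571ms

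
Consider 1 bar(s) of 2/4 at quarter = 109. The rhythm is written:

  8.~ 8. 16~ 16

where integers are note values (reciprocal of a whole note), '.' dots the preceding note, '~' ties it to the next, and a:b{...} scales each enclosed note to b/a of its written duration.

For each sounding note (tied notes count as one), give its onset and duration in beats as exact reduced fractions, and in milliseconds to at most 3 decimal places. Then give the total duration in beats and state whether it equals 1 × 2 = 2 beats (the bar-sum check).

1) 0.0ms=0b +825.688ms=3/2b
2) 825.688ms=3/2b +275.229ms=1/2b
Σ=2b of 2 (109bpm 2/4) — PASS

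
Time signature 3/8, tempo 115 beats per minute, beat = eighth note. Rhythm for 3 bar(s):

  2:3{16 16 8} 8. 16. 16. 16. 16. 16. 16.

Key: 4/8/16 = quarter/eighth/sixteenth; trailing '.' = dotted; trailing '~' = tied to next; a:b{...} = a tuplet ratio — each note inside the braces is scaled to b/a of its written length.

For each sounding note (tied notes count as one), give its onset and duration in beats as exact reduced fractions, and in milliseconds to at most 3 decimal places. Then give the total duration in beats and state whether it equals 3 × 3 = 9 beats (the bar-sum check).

1) 0.0ms=0b +391.304ms=3/4b
2) 391.304ms=3/4b +391.304ms=3/4b
3) 782.609ms=3/2b +782.609ms=3/2b
4) 1565.217ms=3b +782.609ms=3/2b
5) 2347.826ms=9/2b +391.304ms=3/4b
6) 2739.13ms=21/4b +391.304ms=3/4b
7) 3130.435ms=6b +391.304ms=3/4b
8) 3521.739ms=27/4b +391.304ms=3/4b
9) 3913.043ms=15/2b +391.304ms=3/4b
10) 4304.348ms=33/4b +391.304ms=3/4b
Σ=9b of 9 (115bpm 3/8) — PASS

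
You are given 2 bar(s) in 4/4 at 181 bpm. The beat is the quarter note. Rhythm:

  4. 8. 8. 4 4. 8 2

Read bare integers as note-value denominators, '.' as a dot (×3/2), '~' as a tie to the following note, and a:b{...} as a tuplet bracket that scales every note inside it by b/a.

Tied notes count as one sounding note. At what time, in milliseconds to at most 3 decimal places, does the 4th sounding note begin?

note 4 onset = 3b = 994.475ms

1. 0.0ms @ 0 + 497.238ms (3/2)
2. 497.238ms @ 3/2 + 248.619ms (3/4)
3. 745.856ms @ 9/4 + 248.619ms (3/4)
4. 994.475ms @ 3 + 331.492ms (1)
5. 1325.967ms @ 4 + 497.238ms (3/2)
6. 1823.204ms @ 11/2 + 165.746ms (1/2)
7. 1988.95ms @ 6 + 662.983ms (2)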